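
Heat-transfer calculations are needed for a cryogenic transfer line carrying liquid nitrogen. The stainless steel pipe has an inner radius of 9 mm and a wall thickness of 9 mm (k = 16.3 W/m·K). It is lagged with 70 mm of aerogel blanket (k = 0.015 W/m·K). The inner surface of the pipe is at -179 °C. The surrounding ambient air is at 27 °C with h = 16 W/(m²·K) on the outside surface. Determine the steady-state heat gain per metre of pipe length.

q′ ≈ 12.1 W/m

Treating each annulus and film as a series resistance:
R_stainless steel pipe wall = ln(18/9)/(2π×16.3×1) = 0.006768 K/W
R_aerogel blanket = ln(88/18)/(2π×0.015×1) = 16.84 K/W
R_outer film = 1/(h_o·2πr_oL) = 1/(16×2π×0.088×1) = 0.113 K/W
R_total = 16.96 K/W
Q = ΔT/R_total = 206/16.96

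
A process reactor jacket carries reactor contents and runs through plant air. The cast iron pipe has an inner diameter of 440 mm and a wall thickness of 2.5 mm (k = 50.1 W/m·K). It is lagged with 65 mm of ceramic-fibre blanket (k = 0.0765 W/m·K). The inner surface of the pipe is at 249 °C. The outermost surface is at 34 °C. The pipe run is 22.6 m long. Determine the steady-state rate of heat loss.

Q ≈ 9110 W

Treating each annulus and film as a series resistance:
R_cast iron pipe wall = ln(222.5/220)/(2π×50.1×22.6) = 1.588×10^-6 K/W
R_ceramic-fibre blanket = ln(287.5/222.5)/(2π×0.0765×22.6) = 0.02359 K/W
R_total = 0.0236 K/W
Q = ΔT/R_total = 215/0.0236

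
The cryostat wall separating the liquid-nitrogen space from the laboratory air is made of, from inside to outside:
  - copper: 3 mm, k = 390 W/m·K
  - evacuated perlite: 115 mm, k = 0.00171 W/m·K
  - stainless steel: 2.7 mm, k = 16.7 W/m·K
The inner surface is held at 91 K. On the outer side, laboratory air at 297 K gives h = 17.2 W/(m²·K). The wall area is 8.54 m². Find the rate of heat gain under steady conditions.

Model the wall as resistances in series:
R_copper = L/(kA) = 0.003/(390×8.54) = 9.007×10^-7 K/W
R_evacuated perlite = L/(kA) = 0.115/(0.00171×8.54) = 7.875 K/W
R_stainless steel = L/(kA) = 0.0027/(16.7×8.54) = 1.893×10^-5 K/W
R_outer film = 1/(h_o·A) = 1/(17.2×8.54) = 0.006808 K/W
R_total = 7.882 K/W
Q = ΔT / R_total = 206 / 7.882

Q ≈ 26.1 W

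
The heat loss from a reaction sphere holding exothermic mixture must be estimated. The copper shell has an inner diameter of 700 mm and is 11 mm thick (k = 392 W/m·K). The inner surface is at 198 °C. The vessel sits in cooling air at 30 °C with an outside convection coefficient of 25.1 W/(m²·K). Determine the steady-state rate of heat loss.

Q ≈ 6900 W

Spherical conduction: R = (1/r_in − 1/r_out)/(4πk) per layer; series-sum.
R_copper shell = (1/0.35 − 1/0.361)/(4π×392) = 1.767×10^-5 K/W
R_outer film = 1/(h·4πr_o²) = 1/(25.1×4π×0.361²) = 0.02433 K/W
R_total = 0.02435 K/W
Q = ΔT/R_total = 168/0.02435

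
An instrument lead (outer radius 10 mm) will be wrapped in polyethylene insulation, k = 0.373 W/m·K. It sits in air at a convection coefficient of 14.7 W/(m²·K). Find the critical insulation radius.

r_cr ≈ 25.4 mm

For a cylinder r_cr = k/h = 0.373/14.7
r_cr = 25.4 mm; since the bare radius (10 mm) is below r_cr, adding a thin layer of insulation will *increase* heat loss.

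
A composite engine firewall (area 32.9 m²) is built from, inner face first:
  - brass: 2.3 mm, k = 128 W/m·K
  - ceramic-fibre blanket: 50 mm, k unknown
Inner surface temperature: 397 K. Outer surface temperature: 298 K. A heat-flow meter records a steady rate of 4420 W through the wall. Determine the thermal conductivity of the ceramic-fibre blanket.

Series thermal resistances:
R_brass = L/(kA) = 0.0023/(128×32.9) = 5.462×10^-7 K/W
Sum of known resistances R_other = 5.462×10^-7 K/W
Total R = ΔT/Q = 99/4420 = 0.0224 K/W
R_ceramic-fibre blanket = R_total − R_other = 0.0224 K/W
k = L/(R·A) = 0.05/(0.0224×32.9)

k ≈ 0.0679 W/(m·K)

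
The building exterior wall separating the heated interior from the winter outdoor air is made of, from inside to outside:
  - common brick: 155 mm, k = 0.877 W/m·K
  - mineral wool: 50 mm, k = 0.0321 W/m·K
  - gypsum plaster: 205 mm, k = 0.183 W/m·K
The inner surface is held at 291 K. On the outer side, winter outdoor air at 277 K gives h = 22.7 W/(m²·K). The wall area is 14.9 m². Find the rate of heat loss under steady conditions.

Series thermal resistances:
R_common brick = L/(kA) = 0.155/(0.877×14.9) = 0.01186 K/W
R_mineral wool = L/(kA) = 0.05/(0.0321×14.9) = 0.1045 K/W
R_gypsum plaster = L/(kA) = 0.205/(0.183×14.9) = 0.07518 K/W
R_outer film = 1/(h_o·A) = 1/(22.7×14.9) = 0.002957 K/W
R_total = 0.1945 K/W
Q = ΔT / R_total = 14 / 0.1945

Q ≈ 72 W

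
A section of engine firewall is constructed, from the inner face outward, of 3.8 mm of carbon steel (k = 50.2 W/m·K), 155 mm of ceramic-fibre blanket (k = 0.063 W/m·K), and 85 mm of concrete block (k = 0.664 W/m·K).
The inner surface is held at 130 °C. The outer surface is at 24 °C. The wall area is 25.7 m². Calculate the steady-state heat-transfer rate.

Q ≈ 1050 W

Series thermal resistances:
R_carbon steel = L/(kA) = 0.0038/(50.2×25.7) = 2.945×10^-6 K/W
R_ceramic-fibre blanket = L/(kA) = 0.155/(0.063×25.7) = 0.09573 K/W
R_concrete block = L/(kA) = 0.085/(0.664×25.7) = 0.004981 K/W
R_total = 0.1007 K/W
Q = ΔT / R_total = 106 / 0.1007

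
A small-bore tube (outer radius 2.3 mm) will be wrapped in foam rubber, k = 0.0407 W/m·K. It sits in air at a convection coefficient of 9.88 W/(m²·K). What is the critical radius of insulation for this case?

For a cylinder r_cr = k/h = 0.0407/9.88
r_cr = 4.12 mm; since the bare radius (2.3 mm) is below r_cr, adding a thin layer of insulation will *increase* heat loss.

r_cr ≈ 4.12 mm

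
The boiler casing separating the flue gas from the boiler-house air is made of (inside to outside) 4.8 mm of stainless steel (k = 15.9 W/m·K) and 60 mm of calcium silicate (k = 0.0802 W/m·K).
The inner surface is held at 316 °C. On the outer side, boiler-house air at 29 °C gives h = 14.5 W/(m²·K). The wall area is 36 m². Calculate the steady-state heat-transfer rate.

Q ≈ 12600 W

Series thermal resistances:
R_stainless steel = L/(kA) = 0.0048/(15.9×36) = 8.386×10^-6 K/W
R_calcium silicate = L/(kA) = 0.06/(0.0802×36) = 0.02078 K/W
R_outer film = 1/(h_o·A) = 1/(14.5×36) = 0.001916 K/W
R_total = 0.02271 K/W
Q = ΔT / R_total = 287 / 0.02271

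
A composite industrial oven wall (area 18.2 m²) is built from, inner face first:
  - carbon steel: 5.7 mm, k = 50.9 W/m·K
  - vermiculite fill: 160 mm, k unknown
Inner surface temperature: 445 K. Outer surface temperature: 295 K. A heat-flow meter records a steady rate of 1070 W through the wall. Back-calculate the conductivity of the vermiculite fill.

Treating each layer as a thermal resistance in series:
R_carbon steel = L/(kA) = 0.0057/(50.9×18.2) = 6.153×10^-6 K/W
Sum of known resistances R_other = 6.153×10^-6 K/W
Total R = ΔT/Q = 150/1070 = 0.1402 K/W
R_vermiculite fill = R_total − R_other = 0.1402 K/W
k = L/(R·A) = 0.16/(0.1402×18.2)

k ≈ 0.0627 W/(m·K)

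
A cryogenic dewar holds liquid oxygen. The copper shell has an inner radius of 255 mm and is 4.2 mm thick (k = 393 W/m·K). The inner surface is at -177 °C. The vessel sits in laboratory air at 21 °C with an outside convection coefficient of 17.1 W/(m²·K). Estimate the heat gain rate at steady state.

Each spherical layer contributes R = (1/r_i − 1/r_o)/(4πk):
R_copper shell = (1/0.255 − 1/0.2592)/(4π×393) = 1.287×10^-5 K/W
R_outer film = 1/(h·4πr_o²) = 1/(17.1×4π×0.2592²) = 0.06927 K/W
R_total = 0.06928 K/W
Q = ΔT/R_total = 198/0.06928

Q ≈ 2860 W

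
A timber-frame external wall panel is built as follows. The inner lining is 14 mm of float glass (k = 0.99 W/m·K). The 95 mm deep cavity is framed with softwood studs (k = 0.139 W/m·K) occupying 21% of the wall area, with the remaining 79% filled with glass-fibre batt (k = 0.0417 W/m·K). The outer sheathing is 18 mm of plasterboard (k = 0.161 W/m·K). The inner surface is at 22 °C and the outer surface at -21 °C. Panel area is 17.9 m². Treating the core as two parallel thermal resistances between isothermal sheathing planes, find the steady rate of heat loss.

Q ≈ 465 W

Sheathing layers in series; stud and cavity paths in parallel between them.
R_inner = 0.014/(0.99×17.9) = 7.9×10^-4 K/W
R_stud  = 0.095/(0.139×0.21×17.9) = 0.1818 K/W
R_cav   = 0.095/(0.0417×0.79×17.9) = 0.1611 K/W
1/R_core = 1/R_stud + 1/R_cav → R_core = 0.08542 K/W
R_outer = 0.018/(0.161×17.9) = 0.006246 K/W
R_total = 0.09245 K/W
Q = ΔT/R_total = 43/0.09245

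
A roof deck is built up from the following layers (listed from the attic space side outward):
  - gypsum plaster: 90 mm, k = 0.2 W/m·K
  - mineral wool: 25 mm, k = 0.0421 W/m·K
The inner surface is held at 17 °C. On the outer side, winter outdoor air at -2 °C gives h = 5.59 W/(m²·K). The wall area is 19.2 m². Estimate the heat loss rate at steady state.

Treating each layer as a thermal resistance in series:
R_gypsum plaster = L/(kA) = 0.09/(0.2×19.2) = 0.02344 K/W
R_mineral wool = L/(kA) = 0.025/(0.0421×19.2) = 0.03093 K/W
R_outer film = 1/(h_o·A) = 1/(5.59×19.2) = 0.009317 K/W
R_total = 0.06368 K/W
Q = ΔT / R_total = 19 / 0.06368

Q ≈ 298 W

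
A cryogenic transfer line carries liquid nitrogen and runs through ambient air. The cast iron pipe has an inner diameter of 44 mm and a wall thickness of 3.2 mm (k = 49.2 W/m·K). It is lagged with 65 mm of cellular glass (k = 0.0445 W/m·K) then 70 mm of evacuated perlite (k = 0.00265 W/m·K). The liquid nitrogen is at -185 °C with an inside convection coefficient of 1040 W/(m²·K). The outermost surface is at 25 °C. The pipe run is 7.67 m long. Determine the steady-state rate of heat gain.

Q ≈ 41.2 W

Treating each annulus and film as a series resistance:
R_inner film = 1/(h_i·2πr₁L) = 1/(1040×2π×0.022×7.67) = 9.069×10^-4 K/W
R_cast iron pipe wall = ln(25.2/22)/(2π×49.2×7.67) = 5.727×10^-5 K/W
R_cellular glass = ln(90.2/25.2)/(2π×0.0445×7.67) = 0.5946 K/W
R_evacuated perlite = ln(160.2/90.2)/(2π×0.00265×7.67) = 4.498 K/W
R_total = 5.093 K/W
Q = ΔT/R_total = 210/5.093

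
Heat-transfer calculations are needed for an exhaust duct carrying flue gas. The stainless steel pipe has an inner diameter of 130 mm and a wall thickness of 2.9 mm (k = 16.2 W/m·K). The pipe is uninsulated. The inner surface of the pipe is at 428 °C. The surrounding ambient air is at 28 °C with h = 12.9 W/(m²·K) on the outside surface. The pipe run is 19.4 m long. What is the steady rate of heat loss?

Q ≈ 42600 W

Per-layer cylindrical resistances, series-summed:
R_stainless steel pipe wall = ln(67.9/65)/(2π×16.2×19.4) = 2.21×10^-5 K/W
R_outer film = 1/(h_o·2πr_oL) = 1/(12.9×2π×0.0679×19.4) = 0.009366 K/W
R_total = 0.009388 K/W
Q = ΔT/R_total = 400/0.009388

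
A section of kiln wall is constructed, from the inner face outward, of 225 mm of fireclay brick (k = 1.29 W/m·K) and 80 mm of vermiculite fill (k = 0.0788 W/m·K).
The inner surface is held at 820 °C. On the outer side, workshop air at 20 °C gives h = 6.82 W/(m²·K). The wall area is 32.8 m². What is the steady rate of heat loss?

Q ≈ 19600 W

Using the resistance-network approach (series):
R_fireclay brick = L/(kA) = 0.225/(1.29×32.8) = 0.005318 K/W
R_vermiculite fill = L/(kA) = 0.08/(0.0788×32.8) = 0.03095 K/W
R_outer film = 1/(h_o·A) = 1/(6.82×32.8) = 0.00447 K/W
R_total = 0.04074 K/W
Q = ΔT / R_total = 800 / 0.04074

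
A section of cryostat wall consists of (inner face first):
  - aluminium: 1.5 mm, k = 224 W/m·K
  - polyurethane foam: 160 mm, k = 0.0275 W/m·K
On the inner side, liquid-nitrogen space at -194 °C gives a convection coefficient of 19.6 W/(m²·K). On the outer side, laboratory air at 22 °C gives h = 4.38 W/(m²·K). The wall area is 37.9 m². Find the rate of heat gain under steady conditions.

Q ≈ 1340 W

Thermal resistances in series:
R_inner film = 1/(h_i·A) = 1/(19.6×37.9) = 0.001346 K/W
R_aluminium = L/(kA) = 0.0015/(224×37.9) = 1.767×10^-7 K/W
R_polyurethane foam = L/(kA) = 0.16/(0.0275×37.9) = 0.1535 K/W
R_outer film = 1/(h_o·A) = 1/(4.38×37.9) = 0.006024 K/W
R_total = 0.1609 K/W
Q = ΔT / R_total = 216 / 0.1609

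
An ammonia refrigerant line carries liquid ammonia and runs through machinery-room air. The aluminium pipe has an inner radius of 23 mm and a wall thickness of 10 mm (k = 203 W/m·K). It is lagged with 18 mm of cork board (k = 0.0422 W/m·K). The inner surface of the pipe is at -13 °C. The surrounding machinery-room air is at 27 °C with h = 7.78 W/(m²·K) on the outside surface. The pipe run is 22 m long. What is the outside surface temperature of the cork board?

For a radial system each layer contributes R = ln(r_out/r_in)/(2πkL); films add R = 1/(hA).
R_aluminium pipe wall = ln(33/23)/(2π×203×22) = 1.287×10^-5 K/W
R_cork board = ln(51/33)/(2π×0.0422×22) = 0.07463 K/W
R_outer film = 1/(h_o·2πr_oL) = 1/(7.78×2π×0.051×22) = 0.01823 K/W
R_total = 0.09287 K/W
Q = ΔT/R_total = 40/0.09287
Q = 431 W
T_interface = T_inner + Q·ΣR(inner→interface) = -13 + 431×0.07464

T ≈ 19.1 °C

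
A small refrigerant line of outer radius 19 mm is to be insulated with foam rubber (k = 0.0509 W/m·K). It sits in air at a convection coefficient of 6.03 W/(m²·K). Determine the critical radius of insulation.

r_cr ≈ 8.44 mm

For a cylinder r_cr = k/h = 0.0509/6.03
r_cr = 8.44 mm; since the bare radius (19 mm) is above r_cr, any added insulation will reduce heat loss.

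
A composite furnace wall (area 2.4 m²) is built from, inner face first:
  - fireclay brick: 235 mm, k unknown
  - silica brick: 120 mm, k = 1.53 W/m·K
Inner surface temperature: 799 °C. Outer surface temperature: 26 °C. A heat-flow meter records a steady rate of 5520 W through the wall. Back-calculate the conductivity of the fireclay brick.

k ≈ 0.912 W/(m·K)

Using the resistance-network approach (series):
R_silica brick = L/(kA) = 0.12/(1.53×2.4) = 0.03268 K/W
Sum of known resistances R_other = 0.03268 K/W
Total R = ΔT/Q = 773/5520 = 0.14 K/W
R_fireclay brick = R_total − R_other = 0.1074 K/W
k = L/(R·A) = 0.235/(0.1074×2.4)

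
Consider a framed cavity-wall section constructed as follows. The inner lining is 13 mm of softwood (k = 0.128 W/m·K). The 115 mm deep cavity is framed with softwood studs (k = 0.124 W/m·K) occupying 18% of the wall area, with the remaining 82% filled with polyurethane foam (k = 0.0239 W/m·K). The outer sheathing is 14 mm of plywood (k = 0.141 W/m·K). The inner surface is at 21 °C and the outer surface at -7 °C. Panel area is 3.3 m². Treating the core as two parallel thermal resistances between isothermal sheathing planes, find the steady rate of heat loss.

Sheathing layers in series; stud and cavity paths in parallel between them.
R_inner = 0.013/(0.128×3.3) = 0.03078 K/W
R_stud  = 0.115/(0.124×0.18×3.3) = 1.561 K/W
R_cav   = 0.115/(0.0239×0.82×3.3) = 1.778 K/W
1/R_core = 1/R_stud + 1/R_cav → R_core = 0.8313 K/W
R_outer = 0.014/(0.141×3.3) = 0.03009 K/W
R_total = 0.8922 K/W
Q = ΔT/R_total = 28/0.8922

Q ≈ 31.4 W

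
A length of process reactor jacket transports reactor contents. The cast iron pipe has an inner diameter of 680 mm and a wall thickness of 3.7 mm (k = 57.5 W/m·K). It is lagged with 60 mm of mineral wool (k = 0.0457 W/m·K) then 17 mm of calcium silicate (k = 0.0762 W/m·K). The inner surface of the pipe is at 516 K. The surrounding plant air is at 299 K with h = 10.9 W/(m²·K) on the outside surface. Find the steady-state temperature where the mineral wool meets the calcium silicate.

T ≈ 337 K

Radial resistances (cylindrical: R_cond = ln(r_o/r_i)/(2πkL), R_conv = 1/(h·2πrL)):
R_cast iron pipe wall = ln(343.7/340)/(2π×57.5×1) = 2.996×10^-5 K/W
R_mineral wool = ln(403.7/343.7)/(2π×0.0457×1) = 0.5604 K/W
R_calcium silicate = ln(420.7/403.7)/(2π×0.0762×1) = 0.08615 K/W
R_outer film = 1/(h_o·2πr_oL) = 1/(10.9×2π×0.4207×1) = 0.03471 K/W
R_total = 0.6813 K/W
Q = ΔT/R_total = 217/0.6813
Q = 319 W/m
T_interface = T_inner − Q·ΣR(inner→interface) = 516 − 319×0.5604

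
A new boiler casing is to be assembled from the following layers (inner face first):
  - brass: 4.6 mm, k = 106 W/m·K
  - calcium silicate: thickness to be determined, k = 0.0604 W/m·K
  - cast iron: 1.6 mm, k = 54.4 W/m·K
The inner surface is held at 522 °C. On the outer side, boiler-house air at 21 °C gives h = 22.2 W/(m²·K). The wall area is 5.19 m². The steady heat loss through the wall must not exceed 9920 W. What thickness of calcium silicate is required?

Treating each layer as a thermal resistance in series:
R_brass = L/(kA) = 0.0046/(106×5.19) = 8.362×10^-6 K/W
R_cast iron = L/(kA) = 0.0016/(54.4×5.19) = 5.667×10^-6 K/W
R_outer film = 1/(h_o·A) = 1/(22.2×5.19) = 0.008679 K/W
Sum of the known resistances R_other = 0.008693 K/W
Required total resistance R_tot = ΔT/Q_allow = 501/9920 = 0.0505 K/W
R_calcium silicate = R_tot − R_other = 0.04181 K/W
L = R·k·A = 0.04181×0.0604×5.19

L ≈ 13.1 mm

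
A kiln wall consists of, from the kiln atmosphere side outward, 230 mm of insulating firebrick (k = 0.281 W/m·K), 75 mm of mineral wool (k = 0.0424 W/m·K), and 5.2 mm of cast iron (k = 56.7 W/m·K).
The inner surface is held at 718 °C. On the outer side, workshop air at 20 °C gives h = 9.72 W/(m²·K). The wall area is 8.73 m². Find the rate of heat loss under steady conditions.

Series thermal resistances:
R_insulating firebrick = L/(kA) = 0.23/(0.281×8.73) = 0.09376 K/W
R_mineral wool = L/(kA) = 0.075/(0.0424×8.73) = 0.2026 K/W
R_cast iron = L/(kA) = 0.0052/(56.7×8.73) = 1.051×10^-5 K/W
R_outer film = 1/(h_o·A) = 1/(9.72×8.73) = 0.01178 K/W
R_total = 0.3082 K/W
Q = ΔT / R_total = 698 / 0.3082

Q ≈ 2260 W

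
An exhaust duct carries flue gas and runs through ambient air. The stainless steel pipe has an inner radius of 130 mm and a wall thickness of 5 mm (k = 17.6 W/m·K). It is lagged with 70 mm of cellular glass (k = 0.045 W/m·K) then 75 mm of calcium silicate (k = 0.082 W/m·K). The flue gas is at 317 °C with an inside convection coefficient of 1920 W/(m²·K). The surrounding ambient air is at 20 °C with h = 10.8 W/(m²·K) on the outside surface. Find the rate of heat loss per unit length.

q′ ≈ 139 W/m

Treating each annulus and film as a series resistance:
R_inner film = 1/(h_i·2πr₁L) = 1/(1920×2π×0.13×1) = 6.376×10^-4 K/W
R_stainless steel pipe wall = ln(135/130)/(2π×17.6×1) = 3.413×10^-4 K/W
R_cellular glass = ln(205/135)/(2π×0.045×1) = 1.477 K/W
R_calcium silicate = ln(280/205)/(2π×0.082×1) = 0.6051 K/W
R_outer film = 1/(h_o·2πr_oL) = 1/(10.8×2π×0.28×1) = 0.05263 K/W
R_total = 2.136 K/W
Q = ΔT/R_total = 297/2.136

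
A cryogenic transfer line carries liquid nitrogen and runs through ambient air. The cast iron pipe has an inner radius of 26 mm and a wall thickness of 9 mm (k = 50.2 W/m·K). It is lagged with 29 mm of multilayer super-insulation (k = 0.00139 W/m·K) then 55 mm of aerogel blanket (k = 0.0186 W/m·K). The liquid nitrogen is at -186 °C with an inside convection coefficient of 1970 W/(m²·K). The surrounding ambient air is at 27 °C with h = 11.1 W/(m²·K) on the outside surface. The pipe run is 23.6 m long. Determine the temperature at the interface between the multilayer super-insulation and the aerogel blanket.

Radial resistances (cylindrical: R_cond = ln(r_o/r_i)/(2πkL), R_conv = 1/(h·2πrL)):
R_inner film = 1/(h_i·2πr₁L) = 1/(1970×2π×0.026×23.6) = 1.317×10^-4 K/W
R_cast iron pipe wall = ln(35/26)/(2π×50.2×23.6) = 3.993×10^-5 K/W
R_multilayer super-insulation = ln(64/35)/(2π×0.00139×23.6) = 2.928 K/W
R_aerogel blanket = ln(119/64)/(2π×0.0186×23.6) = 0.2249 K/W
R_outer film = 1/(h_o·2πr_oL) = 1/(11.1×2π×0.119×23.6) = 0.005105 K/W
R_total = 3.158 K/W
Q = ΔT/R_total = 213/3.158
Q = 67.4 W
T_interface = T_inner + Q·ΣR(inner→interface) = -186 + 67.4×2.928

T ≈ 11.5 °C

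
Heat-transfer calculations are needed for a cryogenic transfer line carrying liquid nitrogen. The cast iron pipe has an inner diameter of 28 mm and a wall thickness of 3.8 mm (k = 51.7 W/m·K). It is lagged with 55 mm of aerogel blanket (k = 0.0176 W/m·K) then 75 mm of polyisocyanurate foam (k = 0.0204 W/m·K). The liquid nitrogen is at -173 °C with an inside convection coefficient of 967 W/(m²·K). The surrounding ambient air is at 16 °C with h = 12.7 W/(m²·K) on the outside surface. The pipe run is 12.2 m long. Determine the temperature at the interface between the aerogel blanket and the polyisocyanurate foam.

T ≈ -41.7 °C

Treating each annulus and film as a series resistance:
R_inner film = 1/(h_i·2πr₁L) = 1/(967×2π×0.014×12.2) = 9.636×10^-4 K/W
R_cast iron pipe wall = ln(17.8/14)/(2π×51.7×12.2) = 6.059×10^-5 K/W
R_aerogel blanket = ln(72.8/17.8)/(2π×0.0176×12.2) = 1.044 K/W
R_polyisocyanurate foam = ln(147.8/72.8)/(2π×0.0204×12.2) = 0.4528 K/W
R_outer film = 1/(h_o·2πr_oL) = 1/(12.7×2π×0.1478×12.2) = 0.00695 K/W
R_total = 1.505 K/W
Q = ΔT/R_total = 189/1.505
Q = 126 W
T_interface = T_inner + Q·ΣR(inner→interface) = -173 + 126×1.045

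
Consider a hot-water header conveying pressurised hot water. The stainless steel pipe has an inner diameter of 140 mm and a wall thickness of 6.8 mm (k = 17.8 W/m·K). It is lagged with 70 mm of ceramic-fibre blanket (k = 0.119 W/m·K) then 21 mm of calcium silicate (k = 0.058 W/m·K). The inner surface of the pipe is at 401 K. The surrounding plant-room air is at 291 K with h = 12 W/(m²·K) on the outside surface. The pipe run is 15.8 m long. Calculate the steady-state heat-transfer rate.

Q ≈ 1320 W

Treating each annulus and film as a series resistance:
R_stainless steel pipe wall = ln(76.8/70)/(2π×17.8×15.8) = 5.246×10^-5 K/W
R_ceramic-fibre blanket = ln(146.8/76.8)/(2π×0.119×15.8) = 0.05484 K/W
R_calcium silicate = ln(167.8/146.8)/(2π×0.058×15.8) = 0.02322 K/W
R_outer film = 1/(h_o·2πr_oL) = 1/(12×2π×0.1678×15.8) = 0.005003 K/W
R_total = 0.08312 K/W
Q = ΔT/R_total = 110/0.08312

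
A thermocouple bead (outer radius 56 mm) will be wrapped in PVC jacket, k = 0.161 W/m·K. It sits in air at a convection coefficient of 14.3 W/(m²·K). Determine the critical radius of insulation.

For a sphere r_cr = 2k/h = 2×0.161/14.3
r_cr = 22.5 mm; since the bare radius (56 mm) is above r_cr, any added insulation will reduce heat loss.

r_cr ≈ 22.5 mm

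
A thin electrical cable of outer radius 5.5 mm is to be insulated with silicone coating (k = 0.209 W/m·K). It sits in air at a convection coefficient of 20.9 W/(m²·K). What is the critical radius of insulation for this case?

r_cr ≈ 10 mm

For a cylinder r_cr = k/h = 0.209/20.9
r_cr = 10 mm; since the bare radius (5.5 mm) is below r_cr, adding a thin layer of insulation will *increase* heat loss.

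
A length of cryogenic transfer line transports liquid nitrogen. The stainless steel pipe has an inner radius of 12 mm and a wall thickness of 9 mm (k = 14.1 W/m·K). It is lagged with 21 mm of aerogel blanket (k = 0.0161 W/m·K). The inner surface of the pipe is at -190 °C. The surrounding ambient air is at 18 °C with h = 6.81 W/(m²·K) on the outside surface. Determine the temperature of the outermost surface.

Cylindrical conduction, so R = ln(r₂/r₁)/(2πkL) per layer, in series:
R_stainless steel pipe wall = ln(21/12)/(2π×14.1×1) = 0.006317 K/W
R_aerogel blanket = ln(42/21)/(2π×0.0161×1) = 6.852 K/W
R_outer film = 1/(h_o·2πr_oL) = 1/(6.81×2π×0.042×1) = 0.5564 K/W
R_total = 7.415 K/W
Q = ΔT/R_total = 208/7.415
Q = 28.1 W/m
T_interface = T_inner + Q·ΣR(inner→interface) = -190 + 28.1×6.858

T ≈ 2.39 °C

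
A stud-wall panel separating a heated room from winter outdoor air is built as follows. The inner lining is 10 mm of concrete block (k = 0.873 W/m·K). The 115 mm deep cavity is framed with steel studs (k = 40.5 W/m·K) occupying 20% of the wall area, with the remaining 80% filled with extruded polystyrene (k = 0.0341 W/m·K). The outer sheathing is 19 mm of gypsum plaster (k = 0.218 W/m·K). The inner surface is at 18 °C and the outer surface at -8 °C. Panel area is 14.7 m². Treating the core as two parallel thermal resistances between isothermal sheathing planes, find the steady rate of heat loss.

Q ≈ 3390 W

Sheathing layers in series; stud and cavity paths in parallel between them.
R_inner = 0.01/(0.873×14.7) = 7.792×10^-4 K/W
R_stud  = 0.115/(40.5×0.2×14.7) = 9.658×10^-4 K/W
R_cav   = 0.115/(0.0341×0.8×14.7) = 0.2868 K/W
1/R_core = 1/R_stud + 1/R_cav → R_core = 9.626×10^-4 K/W
R_outer = 0.019/(0.218×14.7) = 0.005929 K/W
R_total = 0.007671 K/W
Q = ΔT/R_total = 26/0.007671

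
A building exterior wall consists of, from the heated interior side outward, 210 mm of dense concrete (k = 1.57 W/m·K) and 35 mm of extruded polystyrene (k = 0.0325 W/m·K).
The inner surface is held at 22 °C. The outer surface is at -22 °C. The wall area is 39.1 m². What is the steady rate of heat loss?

Q ≈ 1420 W

Treating each layer as a thermal resistance in series:
R_dense concrete = L/(kA) = 0.21/(1.57×39.1) = 0.003421 K/W
R_extruded polystyrene = L/(kA) = 0.035/(0.0325×39.1) = 0.02754 K/W
R_total = 0.03096 K/W
Q = ΔT / R_total = 44 / 0.03096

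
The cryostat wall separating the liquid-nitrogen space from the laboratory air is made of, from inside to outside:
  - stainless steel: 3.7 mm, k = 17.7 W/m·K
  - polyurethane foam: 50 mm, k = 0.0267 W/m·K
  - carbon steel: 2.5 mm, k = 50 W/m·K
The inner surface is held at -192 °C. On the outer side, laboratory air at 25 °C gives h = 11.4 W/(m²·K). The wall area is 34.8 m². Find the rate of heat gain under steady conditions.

Series thermal resistances:
R_stainless steel = L/(kA) = 0.0037/(17.7×34.8) = 6.007×10^-6 K/W
R_polyurethane foam = L/(kA) = 0.05/(0.0267×34.8) = 0.05381 K/W
R_carbon steel = L/(kA) = 0.0025/(50×34.8) = 1.437×10^-6 K/W
R_outer film = 1/(h_o·A) = 1/(11.4×34.8) = 0.002521 K/W
R_total = 0.05634 K/W
Q = ΔT / R_total = 217 / 0.05634

Q ≈ 3850 W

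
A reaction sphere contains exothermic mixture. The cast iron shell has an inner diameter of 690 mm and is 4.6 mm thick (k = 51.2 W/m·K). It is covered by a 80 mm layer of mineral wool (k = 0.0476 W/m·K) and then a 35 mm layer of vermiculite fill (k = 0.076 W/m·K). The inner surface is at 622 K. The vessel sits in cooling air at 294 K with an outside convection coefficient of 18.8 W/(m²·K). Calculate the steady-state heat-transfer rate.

Q ≈ 300 W

Each spherical layer contributes R = (1/r_i − 1/r_o)/(4πk):
R_cast iron shell = (1/0.345 − 1/0.3496)/(4π×51.2) = 5.928×10^-5 K/W
R_mineral wool = (1/0.3496 − 1/0.4296)/(4π×0.0476) = 0.8905 K/W
R_vermiculite fill = (1/0.4296 − 1/0.4646)/(4π×0.076) = 0.1836 K/W
R_outer film = 1/(h·4πr_o²) = 1/(18.8×4π×0.4646²) = 0.01961 K/W
R_total = 1.094 K/W
Q = ΔT/R_total = 328/1.094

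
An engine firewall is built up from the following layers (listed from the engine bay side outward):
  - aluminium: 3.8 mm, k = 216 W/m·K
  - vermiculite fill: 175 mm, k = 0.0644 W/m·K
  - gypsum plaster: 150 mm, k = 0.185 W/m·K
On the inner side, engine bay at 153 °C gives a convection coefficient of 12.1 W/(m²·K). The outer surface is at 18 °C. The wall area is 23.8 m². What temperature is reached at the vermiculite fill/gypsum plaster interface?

T ≈ 48.3 °C

Series thermal resistances:
R_inner film = 1/(h_i·A) = 1/(12.1×23.8) = 0.003472 K/W
R_aluminium = L/(kA) = 0.0038/(216×23.8) = 7.392×10^-7 K/W
R_vermiculite fill = L/(kA) = 0.175/(0.0644×23.8) = 0.1142 K/W
R_gypsum plaster = L/(kA) = 0.15/(0.185×23.8) = 0.03407 K/W
R_total = 0.1517 K/W;  Q = ΔT/R_total = 135/0.1517 = 889.8 W
T_interface = T_inner − Q·ΣR(inner→interface) = 153 − 890×0.1176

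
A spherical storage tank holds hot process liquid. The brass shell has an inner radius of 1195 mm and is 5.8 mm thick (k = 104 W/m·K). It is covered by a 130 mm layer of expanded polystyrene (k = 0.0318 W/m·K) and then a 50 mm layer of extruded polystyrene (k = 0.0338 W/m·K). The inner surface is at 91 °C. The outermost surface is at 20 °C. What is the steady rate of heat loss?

Q ≈ 265 W

Spherical conduction: R = (1/r_in − 1/r_out)/(4πk) per layer; series-sum.
R_brass shell = (1/1.195 − 1/1.2008)/(4π×104) = 3.093×10^-6 K/W
R_expanded polystyrene = (1/1.2008 − 1/1.3308)/(4π×0.0318) = 0.2036 K/W
R_extruded polystyrene = (1/1.3308 − 1/1.3808)/(4π×0.0338) = 0.06406 K/W
R_total = 0.2676 K/W
Q = ΔT/R_total = 71/0.2676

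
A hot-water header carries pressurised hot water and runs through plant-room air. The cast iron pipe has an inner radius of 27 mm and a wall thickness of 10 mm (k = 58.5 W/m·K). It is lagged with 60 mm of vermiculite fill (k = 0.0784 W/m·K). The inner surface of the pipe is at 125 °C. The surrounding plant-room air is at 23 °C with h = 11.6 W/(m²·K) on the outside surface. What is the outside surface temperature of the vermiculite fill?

Per-layer cylindrical resistances, series-summed:
R_cast iron pipe wall = ln(37/27)/(2π×58.5×1) = 8.572×10^-4 K/W
R_vermiculite fill = ln(97/37)/(2π×0.0784×1) = 1.957 K/W
R_outer film = 1/(h_o·2πr_oL) = 1/(11.6×2π×0.097×1) = 0.1414 K/W
R_total = 2.099 K/W
Q = ΔT/R_total = 102/2.099
Q = 48.6 W/m
T_interface = T_inner − Q·ΣR(inner→interface) = 125 − 48.6×1.957

T ≈ 29.9 °C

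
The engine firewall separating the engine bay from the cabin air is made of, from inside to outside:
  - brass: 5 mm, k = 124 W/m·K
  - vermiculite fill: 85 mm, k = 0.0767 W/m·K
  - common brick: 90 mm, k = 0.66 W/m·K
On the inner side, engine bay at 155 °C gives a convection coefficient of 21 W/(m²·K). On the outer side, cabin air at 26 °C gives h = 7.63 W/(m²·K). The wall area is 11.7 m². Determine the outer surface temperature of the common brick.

Model the wall as resistances in series:
R_inner film = 1/(h_i·A) = 1/(21×11.7) = 0.00407 K/W
R_brass = L/(kA) = 0.005/(124×11.7) = 3.446×10^-6 K/W
R_vermiculite fill = L/(kA) = 0.085/(0.0767×11.7) = 0.09472 K/W
R_common brick = L/(kA) = 0.09/(0.66×11.7) = 0.01166 K/W
R_outer film = 1/(h_o·A) = 1/(7.63×11.7) = 0.0112 K/W
R_total = 0.1216 K/W;  Q = ΔT/R_total = 129/0.1216 = 1060 W
T_interface = T_inner − Q·ΣR(inner→interface) = 155 − 1060×0.1104

T ≈ 37.9 °C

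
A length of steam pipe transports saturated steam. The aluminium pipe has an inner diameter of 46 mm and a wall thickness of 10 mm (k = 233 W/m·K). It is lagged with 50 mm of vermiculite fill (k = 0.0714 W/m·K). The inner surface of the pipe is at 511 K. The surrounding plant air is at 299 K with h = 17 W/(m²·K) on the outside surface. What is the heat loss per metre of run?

q′ ≈ 97.7 W/m

Treating each annulus and film as a series resistance:
R_aluminium pipe wall = ln(33/23)/(2π×233×1) = 2.466×10^-4 K/W
R_vermiculite fill = ln(83/33)/(2π×0.0714×1) = 2.056 K/W
R_outer film = 1/(h_o·2πr_oL) = 1/(17×2π×0.083×1) = 0.1128 K/W
R_total = 2.169 K/W
Q = ΔT/R_total = 212/2.169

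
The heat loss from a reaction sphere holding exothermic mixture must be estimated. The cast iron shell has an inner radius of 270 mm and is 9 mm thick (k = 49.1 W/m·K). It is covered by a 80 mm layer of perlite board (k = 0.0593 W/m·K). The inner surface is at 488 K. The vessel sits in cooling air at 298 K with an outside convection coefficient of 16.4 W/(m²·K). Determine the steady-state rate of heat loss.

Each spherical layer contributes R = (1/r_i − 1/r_o)/(4πk):
R_cast iron shell = (1/0.27 − 1/0.279)/(4π×49.1) = 1.936×10^-4 K/W
R_perlite board = (1/0.279 − 1/0.359)/(4π×0.0593) = 1.072 K/W
R_outer film = 1/(h·4πr_o²) = 1/(16.4×4π×0.359²) = 0.03765 K/W
R_total = 1.11 K/W
Q = ΔT/R_total = 190/1.11

Q ≈ 171 W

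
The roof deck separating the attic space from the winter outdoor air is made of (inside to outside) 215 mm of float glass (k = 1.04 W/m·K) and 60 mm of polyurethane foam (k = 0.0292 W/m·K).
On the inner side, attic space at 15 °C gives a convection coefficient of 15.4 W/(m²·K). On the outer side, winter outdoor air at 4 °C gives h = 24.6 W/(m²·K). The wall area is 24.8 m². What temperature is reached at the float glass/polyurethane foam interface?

Series thermal resistances:
R_inner film = 1/(h_i·A) = 1/(15.4×24.8) = 0.002618 K/W
R_float glass = L/(kA) = 0.215/(1.04×24.8) = 0.008336 K/W
R_polyurethane foam = L/(kA) = 0.06/(0.0292×24.8) = 0.08285 K/W
R_outer film = 1/(h_o·A) = 1/(24.6×24.8) = 0.001639 K/W
R_total = 0.09545 K/W;  Q = ΔT/R_total = 11/0.09545 = 115.2 W
T_interface = T_inner − Q·ΣR(inner→interface) = 15 − 115×0.01095

T ≈ 13.7 °C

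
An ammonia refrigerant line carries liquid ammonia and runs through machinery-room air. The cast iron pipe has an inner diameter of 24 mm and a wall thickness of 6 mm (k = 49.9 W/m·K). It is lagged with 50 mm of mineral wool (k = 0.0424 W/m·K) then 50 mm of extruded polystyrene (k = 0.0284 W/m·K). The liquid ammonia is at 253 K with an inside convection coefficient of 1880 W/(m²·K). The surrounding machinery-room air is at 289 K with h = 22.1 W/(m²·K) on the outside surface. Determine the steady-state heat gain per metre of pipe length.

q′ ≈ 4.42 W/m

Cylindrical conduction, so R = ln(r₂/r₁)/(2πkL) per layer, in series:
R_inner film = 1/(h_i·2πr₁L) = 1/(1880×2π×0.012×1) = 0.007055 K/W
R_cast iron pipe wall = ln(18/12)/(2π×49.9×1) = 0.001293 K/W
R_mineral wool = ln(68/18)/(2π×0.0424×1) = 4.989 K/W
R_extruded polystyrene = ln(118/68)/(2π×0.0284×1) = 3.089 K/W
R_outer film = 1/(h_o·2πr_oL) = 1/(22.1×2π×0.118×1) = 0.06103 K/W
R_total = 8.147 K/W
Q = ΔT/R_total = 36/8.147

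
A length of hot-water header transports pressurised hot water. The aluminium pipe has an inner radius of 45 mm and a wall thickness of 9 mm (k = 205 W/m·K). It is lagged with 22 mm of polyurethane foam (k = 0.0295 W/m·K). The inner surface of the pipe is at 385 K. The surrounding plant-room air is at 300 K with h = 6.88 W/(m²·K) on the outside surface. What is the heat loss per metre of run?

Per-layer cylindrical resistances, series-summed:
R_aluminium pipe wall = ln(54/45)/(2π×205×1) = 1.415×10^-4 K/W
R_polyurethane foam = ln(76/54)/(2π×0.0295×1) = 1.844 K/W
R_outer film = 1/(h_o·2πr_oL) = 1/(6.88×2π×0.076×1) = 0.3044 K/W
R_total = 2.148 K/W
Q = ΔT/R_total = 85/2.148

q′ ≈ 39.6 W/m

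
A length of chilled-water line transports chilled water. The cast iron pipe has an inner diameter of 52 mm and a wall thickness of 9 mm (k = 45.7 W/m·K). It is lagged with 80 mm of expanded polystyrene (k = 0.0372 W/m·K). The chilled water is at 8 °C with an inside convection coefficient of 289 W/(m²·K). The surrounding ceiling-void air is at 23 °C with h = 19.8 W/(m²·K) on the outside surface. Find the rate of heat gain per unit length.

Cylindrical conduction, so R = ln(r₂/r₁)/(2πkL) per layer, in series:
R_inner film = 1/(h_i·2πr₁L) = 1/(289×2π×0.026×1) = 0.02118 K/W
R_cast iron pipe wall = ln(35/26)/(2π×45.7×1) = 0.001035 K/W
R_expanded polystyrene = ln(115/35)/(2π×0.0372×1) = 5.089 K/W
R_outer film = 1/(h_o·2πr_oL) = 1/(19.8×2π×0.115×1) = 0.0699 K/W
R_total = 5.182 K/W
Q = ΔT/R_total = 15/5.182

q′ ≈ 2.89 W/m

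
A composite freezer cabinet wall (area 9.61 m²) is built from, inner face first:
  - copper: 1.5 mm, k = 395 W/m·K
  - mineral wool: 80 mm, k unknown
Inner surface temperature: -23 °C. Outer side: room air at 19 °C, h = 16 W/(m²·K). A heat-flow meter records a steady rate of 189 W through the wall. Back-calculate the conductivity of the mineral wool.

k ≈ 0.0386 W/(m·K)

Using the resistance-network approach (series):
R_copper = L/(kA) = 0.0015/(395×9.61) = 3.952×10^-7 K/W
R_outer film = 1/(h_o·A) = 1/(16×9.61) = 0.006504 K/W
Sum of known resistances R_other = 0.006504 K/W
Total R = ΔT/Q = 42/189 = 0.2222 K/W
R_mineral wool = R_total − R_other = 0.2157 K/W
k = L/(R·A) = 0.08/(0.2157×9.61)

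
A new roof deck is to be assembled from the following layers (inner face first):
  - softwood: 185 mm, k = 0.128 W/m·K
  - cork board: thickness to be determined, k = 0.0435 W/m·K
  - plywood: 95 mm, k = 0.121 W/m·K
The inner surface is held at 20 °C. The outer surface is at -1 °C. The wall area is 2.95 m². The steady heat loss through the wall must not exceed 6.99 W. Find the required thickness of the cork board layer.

Series thermal resistances:
R_softwood = L/(kA) = 0.185/(0.128×2.95) = 0.4899 K/W
R_plywood = L/(kA) = 0.095/(0.121×2.95) = 0.2661 K/W
Sum of the known resistances R_other = 0.7561 K/W
Required total resistance R_tot = ΔT/Q_allow = 21/6.99 = 3.004 K/W
R_cork board = R_tot − R_other = 2.248 K/W
L = R·k·A = 2.248×0.0435×2.95

L ≈ 289 mm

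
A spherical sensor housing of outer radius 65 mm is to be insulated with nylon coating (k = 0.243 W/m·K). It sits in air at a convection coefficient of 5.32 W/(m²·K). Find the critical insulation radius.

r_cr ≈ 91.4 mm

For a sphere r_cr = 2k/h = 2×0.243/5.32
r_cr = 91.4 mm; since the bare radius (65 mm) is below r_cr, adding a thin layer of insulation will *increase* heat loss.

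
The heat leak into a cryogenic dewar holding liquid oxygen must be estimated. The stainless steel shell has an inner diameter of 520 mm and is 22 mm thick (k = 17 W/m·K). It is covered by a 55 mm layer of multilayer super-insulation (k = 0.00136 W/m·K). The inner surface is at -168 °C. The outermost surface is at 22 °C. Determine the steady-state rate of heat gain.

Q ≈ 5.61 W

Spherical conduction: R = (1/r_in − 1/r_out)/(4πk) per layer; series-sum.
R_stainless steel shell = (1/0.26 − 1/0.282)/(4π×17) = 0.001405 K/W
R_multilayer super-insulation = (1/0.282 − 1/0.337)/(4π×0.00136) = 33.86 K/W
R_total = 33.87 K/W
Q = ΔT/R_total = 190/33.87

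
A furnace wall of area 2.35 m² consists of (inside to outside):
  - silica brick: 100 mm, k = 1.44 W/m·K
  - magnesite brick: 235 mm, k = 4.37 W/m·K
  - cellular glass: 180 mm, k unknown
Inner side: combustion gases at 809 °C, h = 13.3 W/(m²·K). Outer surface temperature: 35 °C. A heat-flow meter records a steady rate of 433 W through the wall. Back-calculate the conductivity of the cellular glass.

Treating each layer as a thermal resistance in series:
R_inner film = 1/(h_i·A) = 1/(13.3×2.35) = 0.03199 K/W
R_silica brick = L/(kA) = 0.1/(1.44×2.35) = 0.02955 K/W
R_magnesite brick = L/(kA) = 0.235/(4.37×2.35) = 0.02288 K/W
Sum of known resistances R_other = 0.08443 K/W
Total R = ΔT/Q = 774/433 = 1.788 K/W
R_cellular glass = R_total − R_other = 1.703 K/W
k = L/(R·A) = 0.18/(1.703×2.35)

k ≈ 0.045 W/(m·K)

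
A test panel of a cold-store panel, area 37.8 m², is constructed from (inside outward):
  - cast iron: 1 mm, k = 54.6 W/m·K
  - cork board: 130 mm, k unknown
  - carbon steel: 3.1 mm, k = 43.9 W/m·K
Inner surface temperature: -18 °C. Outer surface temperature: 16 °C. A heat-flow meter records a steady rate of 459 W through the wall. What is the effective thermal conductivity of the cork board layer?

Using the resistance-network approach (series):
R_cast iron = L/(kA) = 0.001/(54.6×37.8) = 4.845×10^-7 K/W
R_carbon steel = L/(kA) = 0.0031/(43.9×37.8) = 1.868×10^-6 K/W
Sum of known resistances R_other = 2.353×10^-6 K/W
Total R = ΔT/Q = 34/459 = 0.07407 K/W
R_cork board = R_total − R_other = 0.07407 K/W
k = L/(R·A) = 0.13/(0.07407×37.8)

k ≈ 0.0464 W/(m·K)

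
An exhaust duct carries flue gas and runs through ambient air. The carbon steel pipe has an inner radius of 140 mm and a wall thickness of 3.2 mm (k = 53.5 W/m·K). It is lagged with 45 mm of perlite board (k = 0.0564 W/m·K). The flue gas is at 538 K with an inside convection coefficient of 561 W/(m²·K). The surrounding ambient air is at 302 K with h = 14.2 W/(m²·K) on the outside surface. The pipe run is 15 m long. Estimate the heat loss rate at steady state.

Q ≈ 4250 W

Cylindrical conduction, so R = ln(r₂/r₁)/(2πkL) per layer, in series:
R_inner film = 1/(h_i·2πr₁L) = 1/(561×2π×0.14×15) = 1.351×10^-4 K/W
R_carbon steel pipe wall = ln(143.2/140)/(2π×53.5×15) = 4.482×10^-6 K/W
R_perlite board = ln(188.2/143.2)/(2π×0.0564×15) = 0.05141 K/W
R_outer film = 1/(h_o·2πr_oL) = 1/(14.2×2π×0.1882×15) = 0.00397 K/W
R_total = 0.05552 K/W
Q = ΔT/R_total = 236/0.05552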